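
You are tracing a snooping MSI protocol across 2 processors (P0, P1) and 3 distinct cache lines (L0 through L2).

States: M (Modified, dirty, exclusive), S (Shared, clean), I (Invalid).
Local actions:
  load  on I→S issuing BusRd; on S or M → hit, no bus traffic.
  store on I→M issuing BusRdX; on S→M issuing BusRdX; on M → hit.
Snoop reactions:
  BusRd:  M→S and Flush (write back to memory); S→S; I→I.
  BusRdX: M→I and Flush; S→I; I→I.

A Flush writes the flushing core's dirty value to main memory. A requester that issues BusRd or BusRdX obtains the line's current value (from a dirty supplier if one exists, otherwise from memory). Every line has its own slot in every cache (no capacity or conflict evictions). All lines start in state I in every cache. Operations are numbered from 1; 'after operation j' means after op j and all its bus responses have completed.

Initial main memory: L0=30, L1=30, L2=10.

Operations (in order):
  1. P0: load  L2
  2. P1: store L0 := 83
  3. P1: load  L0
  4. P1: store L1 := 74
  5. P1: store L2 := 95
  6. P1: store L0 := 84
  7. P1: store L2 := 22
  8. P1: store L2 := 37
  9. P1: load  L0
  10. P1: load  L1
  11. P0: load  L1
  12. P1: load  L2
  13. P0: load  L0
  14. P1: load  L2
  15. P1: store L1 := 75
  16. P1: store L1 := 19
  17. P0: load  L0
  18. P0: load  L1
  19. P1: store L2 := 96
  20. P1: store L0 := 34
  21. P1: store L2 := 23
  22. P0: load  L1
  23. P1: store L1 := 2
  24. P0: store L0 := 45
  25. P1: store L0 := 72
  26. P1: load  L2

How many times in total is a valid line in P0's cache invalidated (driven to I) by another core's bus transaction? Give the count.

step 1: P0: load  L2  ⟶  SI  (L2)  txn=BusRd  M[L2]=10
step 2: P1: store L0 := 83  ⟶  IM  (L0)  txn=BusRdX  M[L0]=30
step 3: P1: load  L0  ⟶  IM  (L0)  txn=∅  M[L0]=30
step 4: P1: store L1 := 74  ⟶  IM  (L1)  txn=BusRdX  M[L1]=30
step 5: P1: store L2 := 95  ⟶  IM  (L2)  txn=BusRdX  M[L2]=10
step 6: P1: store L0 := 84  ⟶  IM  (L0)  txn=∅  M[L0]=30
step 7: P1: store L2 := 22  ⟶  IM  (L2)  txn=∅  M[L2]=10
step 8: P1: store L2 := 37  ⟶  IM  (L2)  txn=∅  M[L2]=10
step 9: P1: load  L0  ⟶  IM  (L0)  txn=∅  M[L0]=30
step 10: P1: load  L1  ⟶  IM  (L1)  txn=∅  M[L1]=30
step 11: P0: load  L1  ⟶  SS  (L1)  txn=BusRd+Flush  M[L1]=74
step 12: P1: load  L2  ⟶  IM  (L2)  txn=∅  M[L2]=10
step 13: P0: load  L0  ⟶  SS  (L0)  txn=BusRd+Flush  M[L0]=84
step 14: P1: load  L2  ⟶  IM  (L2)  txn=∅  M[L2]=10
step 15: P1: store L1 := 75  ⟶  IM  (L1)  txn=BusRdX  M[L1]=74
step 16: P1: store L1 := 19  ⟶  IM  (L1)  txn=∅  M[L1]=74
step 17: P0: load  L0  ⟶  SS  (L0)  txn=∅  M[L0]=84
step 18: P0: load  L1  ⟶  SS  (L1)  txn=BusRd+Flush  M[L1]=19
step 19: P1: store L2 := 96  ⟶  IM  (L2)  txn=∅  M[L2]=10
step 20: P1: store L0 := 34  ⟶  IM  (L0)  txn=BusRdX  M[L0]=84
step 21: P1: store L2 := 23  ⟶  IM  (L2)  txn=∅  M[L2]=10
step 22: P0: load  L1  ⟶  SS  (L1)  txn=∅  M[L1]=19
step 23: P1: store L1 := 2  ⟶  IM  (L1)  txn=BusRdX  M[L1]=19
step 24: P0: store L0 := 45  ⟶  MI  (L0)  txn=BusRdX+Flush  M[L0]=34
step 25: P1: store L0 := 72  ⟶  IM  (L0)  txn=BusRdX+Flush  M[L0]=45
step 26: P1: load  L2  ⟶  IM  (L2)  txn=∅  M[L2]=10

invalidations = 5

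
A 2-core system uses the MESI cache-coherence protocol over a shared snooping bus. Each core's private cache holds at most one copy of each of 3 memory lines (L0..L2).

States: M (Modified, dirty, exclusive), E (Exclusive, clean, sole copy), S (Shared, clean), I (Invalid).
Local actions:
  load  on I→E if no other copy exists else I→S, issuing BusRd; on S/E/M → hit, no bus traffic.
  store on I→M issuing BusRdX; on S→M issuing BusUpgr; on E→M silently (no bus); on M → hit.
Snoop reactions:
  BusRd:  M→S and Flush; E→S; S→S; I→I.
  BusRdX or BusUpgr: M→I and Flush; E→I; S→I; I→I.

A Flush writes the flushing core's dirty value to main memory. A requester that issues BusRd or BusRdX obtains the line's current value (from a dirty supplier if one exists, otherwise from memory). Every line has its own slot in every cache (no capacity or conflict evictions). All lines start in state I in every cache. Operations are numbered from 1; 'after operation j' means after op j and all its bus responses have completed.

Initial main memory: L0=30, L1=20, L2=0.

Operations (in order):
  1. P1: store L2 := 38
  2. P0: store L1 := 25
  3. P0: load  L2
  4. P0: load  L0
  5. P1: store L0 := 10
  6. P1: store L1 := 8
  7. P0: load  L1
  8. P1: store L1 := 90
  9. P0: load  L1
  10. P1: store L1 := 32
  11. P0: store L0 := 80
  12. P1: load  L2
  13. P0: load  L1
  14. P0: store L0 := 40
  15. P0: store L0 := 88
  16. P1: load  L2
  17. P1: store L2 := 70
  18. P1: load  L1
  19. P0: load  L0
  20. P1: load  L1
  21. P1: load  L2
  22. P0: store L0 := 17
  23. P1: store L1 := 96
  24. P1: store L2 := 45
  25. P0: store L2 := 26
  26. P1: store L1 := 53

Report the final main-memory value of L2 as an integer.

memory[L2] = 45

1. P1: store L2 := 38  bus=[BusRdX]  L2: P0=I P1=M  mem[L2]=0
2. P0: store L1 := 25  bus=[BusRdX]  L1: P0=M P1=I  mem[L1]=20
3. P0: load  L2  bus=[BusRd,Flush]  L2: P0=S P1=S  mem[L2]=38
4. P0: load  L0  bus=[BusRd]  L0: P0=E P1=I  mem[L0]=30
5. P1: store L0 := 10  bus=[BusRdX]  L0: P0=I P1=M  mem[L0]=30
6. P1: store L1 := 8  bus=[BusRdX,Flush]  L1: P0=I P1=M  mem[L1]=25
7. P0: load  L1  bus=[BusRd,Flush]  L1: P0=S P1=S  mem[L1]=8
8. P1: store L1 := 90  bus=[BusUpgr]  L1: P0=I P1=M  mem[L1]=8
9. P0: load  L1  bus=[BusRd,Flush]  L1: P0=S P1=S  mem[L1]=90
10. P1: store L1 := 32  bus=[BusUpgr]  L1: P0=I P1=M  mem[L1]=90
11. P0: store L0 := 80  bus=[BusRdX,Flush]  L0: P0=M P1=I  mem[L0]=10
12. P1: load  L2  bus=[-]  L2: P0=S P1=S  mem[L2]=38
13. P0: load  L1  bus=[BusRd,Flush]  L1: P0=S P1=S  mem[L1]=32
14. P0: store L0 := 40  bus=[-]  L0: P0=M P1=I  mem[L0]=10
15. P0: store L0 := 88  bus=[-]  L0: P0=M P1=I  mem[L0]=10
16. P1: load  L2  bus=[-]  L2: P0=S P1=S  mem[L2]=38
17. P1: store L2 := 70  bus=[BusUpgr]  L2: P0=I P1=M  mem[L2]=38
18. P1: load  L1  bus=[-]  L1: P0=S P1=S  mem[L1]=32
19. P0: load  L0  bus=[-]  L0: P0=M P1=I  mem[L0]=10
20. P1: load  L1  bus=[-]  L1: P0=S P1=S  mem[L1]=32
21. P1: load  L2  bus=[-]  L2: P0=I P1=M  mem[L2]=38
22. P0: store L0 := 17  bus=[-]  L0: P0=M P1=I  mem[L0]=10
23. P1: store L1 := 96  bus=[BusUpgr]  L1: P0=I P1=M  mem[L1]=32
24. P1: store L2 := 45  bus=[-]  L2: P0=I P1=M  mem[L2]=38
25. P0: store L2 := 26  bus=[BusRdX,Flush]  L2: P0=M P1=I  mem[L2]=45
26. P1: store L1 := 53  bus=[-]  L1: P0=I P1=M  mem[L1]=32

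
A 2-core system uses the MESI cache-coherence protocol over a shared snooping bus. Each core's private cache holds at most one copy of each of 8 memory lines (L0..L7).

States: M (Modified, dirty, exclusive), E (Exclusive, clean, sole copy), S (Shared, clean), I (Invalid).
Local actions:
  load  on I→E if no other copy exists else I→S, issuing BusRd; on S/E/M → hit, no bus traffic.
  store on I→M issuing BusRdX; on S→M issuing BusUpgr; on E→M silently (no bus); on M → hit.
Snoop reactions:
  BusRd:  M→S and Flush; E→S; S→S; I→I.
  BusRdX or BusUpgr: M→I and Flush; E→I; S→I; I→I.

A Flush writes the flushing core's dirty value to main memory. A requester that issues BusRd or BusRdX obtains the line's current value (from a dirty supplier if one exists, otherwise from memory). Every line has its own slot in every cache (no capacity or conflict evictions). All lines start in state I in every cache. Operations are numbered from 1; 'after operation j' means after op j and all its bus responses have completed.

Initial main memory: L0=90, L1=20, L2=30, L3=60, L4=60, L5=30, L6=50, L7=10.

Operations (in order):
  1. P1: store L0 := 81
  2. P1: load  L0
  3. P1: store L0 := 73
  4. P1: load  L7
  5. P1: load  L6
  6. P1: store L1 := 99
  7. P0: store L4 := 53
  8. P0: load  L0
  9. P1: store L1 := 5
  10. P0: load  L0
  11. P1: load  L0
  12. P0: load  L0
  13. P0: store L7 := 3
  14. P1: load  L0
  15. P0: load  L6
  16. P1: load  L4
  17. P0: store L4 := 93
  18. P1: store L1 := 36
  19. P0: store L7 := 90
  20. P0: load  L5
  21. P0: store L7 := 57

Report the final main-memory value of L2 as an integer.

  op1 P1: store L0 := 81 → I/M on L0; bus BusRdX; mem=90
  op2 P1: load  L0 → I/M on L0; bus (none); mem=90
  op3 P1: store L0 := 73 → I/M on L0; bus (none); mem=90
  op4 P1: load  L7 → I/E on L7; bus BusRd; mem=10
  op5 P1: load  L6 → I/E on L6; bus BusRd; mem=50
  op6 P1: store L1 := 99 → I/M on L1; bus BusRdX; mem=20
  op7 P0: store L4 := 53 → M/I on L4; bus BusRdX; mem=60
  op8 P0: load  L0 → S/S on L0; bus BusRd Flush; mem=73
  op9 P1: store L1 := 5 → I/M on L1; bus (none); mem=20
  op10 P0: load  L0 → S/S on L0; bus (none); mem=73
  op11 P1: load  L0 → S/S on L0; bus (none); mem=73
  op12 P0: load  L0 → S/S on L0; bus (none); mem=73
  op13 P0: store L7 := 3 → M/I on L7; bus BusRdX; mem=10
  op14 P1: load  L0 → S/S on L0; bus (none); mem=73
  op15 P0: load  L6 → S/S on L6; bus BusRd; mem=50
  op16 P1: load  L4 → S/S on L4; bus BusRd Flush; mem=53
  op17 P0: store L4 := 93 → M/I on L4; bus BusUpgr; mem=53
  op18 P1: store L1 := 36 → I/M on L1; bus (none); mem=20
  op19 P0: store L7 := 90 → M/I on L7; bus (none); mem=10
  op20 P0: load  L5 → E/I on L5; bus BusRd; mem=30
  op21 P0: store L7 := 57 → M/I on L7; bus (none); mem=10

memory[L2] = 30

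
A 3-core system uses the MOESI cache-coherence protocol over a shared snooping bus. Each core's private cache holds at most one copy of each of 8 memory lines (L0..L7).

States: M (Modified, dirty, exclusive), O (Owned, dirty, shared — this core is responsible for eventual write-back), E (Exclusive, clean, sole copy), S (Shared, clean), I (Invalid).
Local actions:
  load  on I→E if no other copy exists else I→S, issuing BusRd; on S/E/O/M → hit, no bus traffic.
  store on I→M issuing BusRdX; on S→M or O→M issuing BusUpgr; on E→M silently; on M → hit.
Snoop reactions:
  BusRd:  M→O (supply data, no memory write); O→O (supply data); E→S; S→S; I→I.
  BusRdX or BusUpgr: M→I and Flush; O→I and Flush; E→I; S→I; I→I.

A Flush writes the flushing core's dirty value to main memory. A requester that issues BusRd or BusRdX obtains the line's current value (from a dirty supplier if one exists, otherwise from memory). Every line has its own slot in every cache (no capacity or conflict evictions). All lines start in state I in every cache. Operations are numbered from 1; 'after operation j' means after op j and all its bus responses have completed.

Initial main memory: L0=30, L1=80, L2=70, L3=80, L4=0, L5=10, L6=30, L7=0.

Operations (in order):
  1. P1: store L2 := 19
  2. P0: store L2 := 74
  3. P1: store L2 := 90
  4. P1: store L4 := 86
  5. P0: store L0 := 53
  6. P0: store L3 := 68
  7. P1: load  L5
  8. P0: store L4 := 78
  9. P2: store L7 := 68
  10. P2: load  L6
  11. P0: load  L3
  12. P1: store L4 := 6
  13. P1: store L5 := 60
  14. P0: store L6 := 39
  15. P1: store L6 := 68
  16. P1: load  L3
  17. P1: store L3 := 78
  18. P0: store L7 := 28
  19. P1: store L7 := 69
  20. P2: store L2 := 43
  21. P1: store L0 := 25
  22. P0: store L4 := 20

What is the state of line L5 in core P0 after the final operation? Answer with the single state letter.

state = I

[1] P1: store L2 := 19 | P0:I, P1:M(19), P2:I | bus: BusRdX
[2] P0: store L2 := 74 | P0:M(74), P1:I, P2:I | bus: BusRdX,Flush
[3] P1: store L2 := 90 | P0:I, P1:M(90), P2:I | bus: BusRdX,Flush
[4] P1: store L4 := 86 | P0:I, P1:M(86), P2:I | bus: BusRdX
[5] P0: store L0 := 53 | P0:M(53), P1:I, P2:I | bus: BusRdX
[6] P0: store L3 := 68 | P0:M(68), P1:I, P2:I | bus: BusRdX
[7] P1: load  L5 | P0:I, P1:E(10), P2:I | bus: BusRd
[8] P0: store L4 := 78 | P0:M(78), P1:I, P2:I | bus: BusRdX,Flush
[9] P2: store L7 := 68 | P0:I, P1:I, P2:M(68) | bus: BusRdX
[10] P2: load  L6 | P0:I, P1:I, P2:E(30) | bus: BusRd
[11] P0: load  L3 | P0:M(68), P1:I, P2:I | bus: none
[12] P1: store L4 := 6 | P0:I, P1:M(6), P2:I | bus: BusRdX,Flush
[13] P1: store L5 := 60 | P0:I, P1:M(60), P2:I | bus: none
[14] P0: store L6 := 39 | P0:M(39), P1:I, P2:I | bus: BusRdX
[15] P1: store L6 := 68 | P0:I, P1:M(68), P2:I | bus: BusRdX,Flush
[16] P1: load  L3 | P0:O(68), P1:S(68), P2:I | bus: BusRd
[17] P1: store L3 := 78 | P0:I, P1:M(78), P2:I | bus: BusUpgr,Flush
[18] P0: store L7 := 28 | P0:M(28), P1:I, P2:I | bus: BusRdX,Flush
[19] P1: store L7 := 69 | P0:I, P1:M(69), P2:I | bus: BusRdX,Flush
[20] P2: store L2 := 43 | P0:I, P1:I, P2:M(43) | bus: BusRdX,Flush
[21] P1: store L0 := 25 | P0:I, P1:M(25), P2:I | bus: BusRdX,Flush
[22] P0: store L4 := 20 | P0:M(20), P1:I, P2:I | bus: BusRdX,Flush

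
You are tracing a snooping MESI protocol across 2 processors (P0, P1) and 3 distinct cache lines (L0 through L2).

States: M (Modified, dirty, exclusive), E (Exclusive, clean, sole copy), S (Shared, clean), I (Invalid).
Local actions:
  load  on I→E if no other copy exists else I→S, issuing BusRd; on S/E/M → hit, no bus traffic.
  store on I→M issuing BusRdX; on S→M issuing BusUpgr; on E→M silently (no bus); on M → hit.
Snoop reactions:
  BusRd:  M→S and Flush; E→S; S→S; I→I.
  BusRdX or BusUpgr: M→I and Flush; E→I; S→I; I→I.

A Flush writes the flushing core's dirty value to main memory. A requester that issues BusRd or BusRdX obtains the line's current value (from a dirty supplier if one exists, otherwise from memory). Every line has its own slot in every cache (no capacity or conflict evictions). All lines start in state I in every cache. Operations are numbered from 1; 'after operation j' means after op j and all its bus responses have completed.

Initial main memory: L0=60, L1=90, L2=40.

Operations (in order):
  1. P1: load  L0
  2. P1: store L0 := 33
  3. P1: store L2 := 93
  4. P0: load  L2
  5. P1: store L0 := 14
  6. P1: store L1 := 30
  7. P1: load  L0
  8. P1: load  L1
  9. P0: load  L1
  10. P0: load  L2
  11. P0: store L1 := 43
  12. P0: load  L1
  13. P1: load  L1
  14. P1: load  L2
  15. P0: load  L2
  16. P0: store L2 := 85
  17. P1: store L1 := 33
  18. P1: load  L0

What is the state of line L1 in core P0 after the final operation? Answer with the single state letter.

step 1: P1: load  L0  ⟶  IE  (L0)  txn=BusRd  M[L0]=60
step 2: P1: store L0 := 33  ⟶  IM  (L0)  txn=∅  M[L0]=60
step 3: P1: store L2 := 93  ⟶  IM  (L2)  txn=BusRdX  M[L2]=40
step 4: P0: load  L2  ⟶  SS  (L2)  txn=BusRd+Flush  M[L2]=93
step 5: P1: store L0 := 14  ⟶  IM  (L0)  txn=∅  M[L0]=60
step 6: P1: store L1 := 30  ⟶  IM  (L1)  txn=BusRdX  M[L1]=90
step 7: P1: load  L0  ⟶  IM  (L0)  txn=∅  M[L0]=60
step 8: P1: load  L1  ⟶  IM  (L1)  txn=∅  M[L1]=90
step 9: P0: load  L1  ⟶  SS  (L1)  txn=BusRd+Flush  M[L1]=30
step 10: P0: load  L2  ⟶  SS  (L2)  txn=∅  M[L2]=93
step 11: P0: store L1 := 43  ⟶  MI  (L1)  txn=BusUpgr  M[L1]=30
step 12: P0: load  L1  ⟶  MI  (L1)  txn=∅  M[L1]=30
step 13: P1: load  L1  ⟶  SS  (L1)  txn=BusRd+Flush  M[L1]=43
step 14: P1: load  L2  ⟶  SS  (L2)  txn=∅  M[L2]=93
step 15: P0: load  L2  ⟶  SS  (L2)  txn=∅  M[L2]=93
step 16: P0: store L2 := 85  ⟶  MI  (L2)  txn=BusUpgr  M[L2]=93
step 17: P1: store L1 := 33  ⟶  IM  (L1)  txn=BusUpgr  M[L1]=43
step 18: P1: load  L0  ⟶  IM  (L0)  txn=∅  M[L0]=60

state = I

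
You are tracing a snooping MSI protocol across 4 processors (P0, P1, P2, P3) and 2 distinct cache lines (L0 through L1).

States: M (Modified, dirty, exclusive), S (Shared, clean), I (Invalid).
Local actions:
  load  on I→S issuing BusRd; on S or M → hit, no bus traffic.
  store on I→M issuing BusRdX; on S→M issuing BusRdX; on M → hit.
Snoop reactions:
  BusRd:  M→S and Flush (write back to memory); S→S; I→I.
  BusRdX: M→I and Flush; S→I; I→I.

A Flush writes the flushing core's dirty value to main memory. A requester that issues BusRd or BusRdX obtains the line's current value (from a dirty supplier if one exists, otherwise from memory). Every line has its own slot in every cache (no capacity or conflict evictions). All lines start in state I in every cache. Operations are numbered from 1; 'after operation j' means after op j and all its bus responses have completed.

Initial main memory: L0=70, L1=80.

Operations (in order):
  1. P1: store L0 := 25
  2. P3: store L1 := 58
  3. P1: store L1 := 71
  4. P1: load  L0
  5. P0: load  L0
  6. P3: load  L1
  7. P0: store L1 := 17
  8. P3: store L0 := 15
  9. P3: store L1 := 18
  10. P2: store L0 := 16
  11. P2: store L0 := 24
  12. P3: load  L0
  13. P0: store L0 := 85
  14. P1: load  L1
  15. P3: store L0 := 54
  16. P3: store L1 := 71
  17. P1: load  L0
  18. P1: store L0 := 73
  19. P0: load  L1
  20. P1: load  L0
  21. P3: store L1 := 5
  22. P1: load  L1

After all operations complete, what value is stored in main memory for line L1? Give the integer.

  op1 P1: store L0 := 25 → I/M/I/I on L0; bus BusRdX; mem=70
  op2 P3: store L1 := 58 → I/I/I/M on L1; bus BusRdX; mem=80
  op3 P1: store L1 := 71 → I/M/I/I on L1; bus BusRdX Flush; mem=58
  op4 P1: load  L0 → I/M/I/I on L0; bus (none); mem=70
  op5 P0: load  L0 → S/S/I/I on L0; bus BusRd Flush; mem=25
  op6 P3: load  L1 → I/S/I/S on L1; bus BusRd Flush; mem=71
  op7 P0: store L1 := 17 → M/I/I/I on L1; bus BusRdX; mem=71
  op8 P3: store L0 := 15 → I/I/I/M on L0; bus BusRdX; mem=25
  op9 P3: store L1 := 18 → I/I/I/M on L1; bus BusRdX Flush; mem=17
  op10 P2: store L0 := 16 → I/I/M/I on L0; bus BusRdX Flush; mem=15
  op11 P2: store L0 := 24 → I/I/M/I on L0; bus (none); mem=15
  op12 P3: load  L0 → I/I/S/S on L0; bus BusRd Flush; mem=24
  op13 P0: store L0 := 85 → M/I/I/I on L0; bus BusRdX; mem=24
  op14 P1: load  L1 → I/S/I/S on L1; bus BusRd Flush; mem=18
  op15 P3: store L0 := 54 → I/I/I/M on L0; bus BusRdX Flush; mem=85
  op16 P3: store L1 := 71 → I/I/I/M on L1; bus BusRdX; mem=18
  op17 P1: load  L0 → I/S/I/S on L0; bus BusRd Flush; mem=54
  op18 P1: store L0 := 73 → I/M/I/I on L0; bus BusRdX; mem=54
  op19 P0: load  L1 → S/I/I/S on L1; bus BusRd Flush; mem=71
  op20 P1: load  L0 → I/M/I/I on L0; bus (none); mem=54
  op21 P3: store L1 := 5 → I/I/I/M on L1; bus BusRdX; mem=71
  op22 P1: load  L1 → I/S/I/S on L1; bus BusRd Flush; mem=5

memory[L1] = 5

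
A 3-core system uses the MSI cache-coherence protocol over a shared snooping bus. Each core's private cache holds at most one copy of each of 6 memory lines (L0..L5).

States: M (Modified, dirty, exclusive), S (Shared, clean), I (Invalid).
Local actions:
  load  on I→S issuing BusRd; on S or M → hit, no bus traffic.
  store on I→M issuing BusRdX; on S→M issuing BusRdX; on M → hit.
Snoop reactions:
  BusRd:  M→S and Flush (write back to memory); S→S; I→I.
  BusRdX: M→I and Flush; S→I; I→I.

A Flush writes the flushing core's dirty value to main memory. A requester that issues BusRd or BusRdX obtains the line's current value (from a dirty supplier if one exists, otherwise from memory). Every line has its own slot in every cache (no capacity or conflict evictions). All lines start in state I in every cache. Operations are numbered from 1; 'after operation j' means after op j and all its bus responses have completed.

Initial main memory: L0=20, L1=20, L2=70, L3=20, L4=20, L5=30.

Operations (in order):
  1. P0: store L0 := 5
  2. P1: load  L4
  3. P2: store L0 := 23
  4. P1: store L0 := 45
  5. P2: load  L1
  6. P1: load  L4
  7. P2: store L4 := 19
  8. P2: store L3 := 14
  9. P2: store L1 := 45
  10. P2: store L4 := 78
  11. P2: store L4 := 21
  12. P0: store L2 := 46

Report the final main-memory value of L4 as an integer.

memory[L4] = 20

1. P0: store L0 := 5  bus=[BusRdX]  L0: P0=M P1=I P2=I  mem[L0]=20
2. P1: load  L4  bus=[BusRd]  L4: P0=I P1=S P2=I  mem[L4]=20
3. P2: store L0 := 23  bus=[BusRdX,Flush]  L0: P0=I P1=I P2=M  mem[L0]=5
4. P1: store L0 := 45  bus=[BusRdX,Flush]  L0: P0=I P1=M P2=I  mem[L0]=23
5. P2: load  L1  bus=[BusRd]  L1: P0=I P1=I P2=S  mem[L1]=20
6. P1: load  L4  bus=[-]  L4: P0=I P1=S P2=I  mem[L4]=20
7. P2: store L4 := 19  bus=[BusRdX]  L4: P0=I P1=I P2=M  mem[L4]=20
8. P2: store L3 := 14  bus=[BusRdX]  L3: P0=I P1=I P2=M  mem[L3]=20
9. P2: store L1 := 45  bus=[BusRdX]  L1: P0=I P1=I P2=M  mem[L1]=20
10. P2: store L4 := 78  bus=[-]  L4: P0=I P1=I P2=M  mem[L4]=20
11. P2: store L4 := 21  bus=[-]  L4: P0=I P1=I P2=M  mem[L4]=20
12. P0: store L2 := 46  bus=[BusRdX]  L2: P0=M P1=I P2=I  mem[L2]=70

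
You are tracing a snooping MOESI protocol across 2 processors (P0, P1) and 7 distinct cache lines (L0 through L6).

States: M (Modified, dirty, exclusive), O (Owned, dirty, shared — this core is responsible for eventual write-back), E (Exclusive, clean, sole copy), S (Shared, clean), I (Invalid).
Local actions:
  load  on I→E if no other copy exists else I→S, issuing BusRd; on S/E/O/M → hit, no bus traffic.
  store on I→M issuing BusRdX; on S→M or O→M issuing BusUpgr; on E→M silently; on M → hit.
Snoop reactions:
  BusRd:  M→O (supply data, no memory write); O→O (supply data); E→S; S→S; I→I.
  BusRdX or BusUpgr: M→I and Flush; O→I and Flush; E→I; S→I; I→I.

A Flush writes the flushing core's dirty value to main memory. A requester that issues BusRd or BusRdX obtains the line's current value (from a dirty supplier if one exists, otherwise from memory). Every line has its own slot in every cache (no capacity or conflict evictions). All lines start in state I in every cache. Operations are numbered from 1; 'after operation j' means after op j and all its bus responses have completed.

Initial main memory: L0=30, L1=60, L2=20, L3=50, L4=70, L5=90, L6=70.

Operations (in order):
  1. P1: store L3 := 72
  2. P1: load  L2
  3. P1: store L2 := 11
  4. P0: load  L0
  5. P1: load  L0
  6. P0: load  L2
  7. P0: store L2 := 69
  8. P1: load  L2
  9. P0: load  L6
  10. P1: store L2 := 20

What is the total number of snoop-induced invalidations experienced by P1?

  op1 P1: store L3 := 72 → I/M on L3; bus BusRdX; mem=50
  op2 P1: load  L2 → I/E on L2; bus BusRd; mem=20
  op3 P1: store L2 := 11 → I/M on L2; bus (none); mem=20
  op4 P0: load  L0 → E/I on L0; bus BusRd; mem=30
  op5 P1: load  L0 → S/S on L0; bus BusRd; mem=30
  op6 P0: load  L2 → S/O on L2; bus BusRd; mem=20
  op7 P0: store L2 := 69 → M/I on L2; bus BusUpgr Flush; mem=11
  op8 P1: load  L2 → O/S on L2; bus BusRd; mem=11
  op9 P0: load  L6 → E/I on L6; bus BusRd; mem=70
  op10 P1: store L2 := 20 → I/M on L2; bus BusUpgr Flush; mem=69

invalidations = 1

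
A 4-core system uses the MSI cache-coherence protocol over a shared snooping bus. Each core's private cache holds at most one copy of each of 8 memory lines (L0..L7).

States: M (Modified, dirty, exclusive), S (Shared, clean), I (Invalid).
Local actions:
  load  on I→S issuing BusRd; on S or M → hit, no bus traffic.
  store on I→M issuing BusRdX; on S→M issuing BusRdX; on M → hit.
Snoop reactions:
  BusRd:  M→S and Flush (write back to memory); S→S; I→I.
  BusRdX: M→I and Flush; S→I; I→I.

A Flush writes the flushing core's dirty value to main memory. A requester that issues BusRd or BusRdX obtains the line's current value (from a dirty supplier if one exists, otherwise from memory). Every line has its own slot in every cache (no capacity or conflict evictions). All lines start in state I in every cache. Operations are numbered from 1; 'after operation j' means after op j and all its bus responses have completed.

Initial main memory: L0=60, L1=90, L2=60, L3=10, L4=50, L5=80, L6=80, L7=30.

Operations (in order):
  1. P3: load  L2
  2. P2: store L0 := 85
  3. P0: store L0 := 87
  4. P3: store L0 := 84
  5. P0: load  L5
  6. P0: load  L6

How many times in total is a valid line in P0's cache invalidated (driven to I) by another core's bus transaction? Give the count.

  op1 P3: load  L2 → I/I/I/S on L2; bus BusRd; mem=60
  op2 P2: store L0 := 85 → I/I/M/I on L0; bus BusRdX; mem=60
  op3 P0: store L0 := 87 → M/I/I/I on L0; bus BusRdX Flush; mem=85
  op4 P3: store L0 := 84 → I/I/I/M on L0; bus BusRdX Flush; mem=87
  op5 P0: load  L5 → S/I/I/I on L5; bus BusRd; mem=80
  op6 P0: load  L6 → S/I/I/I on L6; bus BusRd; mem=80

invalidations = 1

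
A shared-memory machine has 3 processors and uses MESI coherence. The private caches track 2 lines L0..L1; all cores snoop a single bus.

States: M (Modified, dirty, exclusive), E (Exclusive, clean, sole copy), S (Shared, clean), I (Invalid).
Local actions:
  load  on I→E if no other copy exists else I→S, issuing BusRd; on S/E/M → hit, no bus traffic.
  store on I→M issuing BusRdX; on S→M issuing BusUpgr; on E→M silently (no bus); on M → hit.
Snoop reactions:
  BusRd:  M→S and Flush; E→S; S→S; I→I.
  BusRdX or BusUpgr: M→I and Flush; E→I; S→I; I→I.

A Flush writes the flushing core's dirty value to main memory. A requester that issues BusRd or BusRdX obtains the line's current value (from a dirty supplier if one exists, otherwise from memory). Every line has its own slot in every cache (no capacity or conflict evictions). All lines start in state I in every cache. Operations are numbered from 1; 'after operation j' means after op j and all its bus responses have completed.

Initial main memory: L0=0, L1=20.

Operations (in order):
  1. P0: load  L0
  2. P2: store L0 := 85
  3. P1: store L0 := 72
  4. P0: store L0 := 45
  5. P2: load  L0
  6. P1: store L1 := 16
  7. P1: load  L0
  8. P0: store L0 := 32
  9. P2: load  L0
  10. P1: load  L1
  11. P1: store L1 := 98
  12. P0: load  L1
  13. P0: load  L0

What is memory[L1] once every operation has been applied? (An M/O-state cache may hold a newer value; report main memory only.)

step 1: P0: load  L0  ⟶  EII  (L0)  txn=BusRd  M[L0]=0
step 2: P2: store L0 := 85  ⟶  IIM  (L0)  txn=BusRdX  M[L0]=0
step 3: P1: store L0 := 72  ⟶  IMI  (L0)  txn=BusRdX+Flush  M[L0]=85
step 4: P0: store L0 := 45  ⟶  MII  (L0)  txn=BusRdX+Flush  M[L0]=72
step 5: P2: load  L0  ⟶  SIS  (L0)  txn=BusRd+Flush  M[L0]=45
step 6: P1: store L1 := 16  ⟶  IMI  (L1)  txn=BusRdX  M[L1]=20
step 7: P1: load  L0  ⟶  SSS  (L0)  txn=BusRd  M[L0]=45
step 8: P0: store L0 := 32  ⟶  MII  (L0)  txn=BusUpgr  M[L0]=45
step 9: P2: load  L0  ⟶  SIS  (L0)  txn=BusRd+Flush  M[L0]=32
step 10: P1: load  L1  ⟶  IMI  (L1)  txn=∅  M[L1]=20
step 11: P1: store L1 := 98  ⟶  IMI  (L1)  txn=∅  M[L1]=20
step 12: P0: load  L1  ⟶  SSI  (L1)  txn=BusRd+Flush  M[L1]=98
step 13: P0: load  L0  ⟶  SIS  (L0)  txn=∅  M[L0]=32

memory[L1] = 98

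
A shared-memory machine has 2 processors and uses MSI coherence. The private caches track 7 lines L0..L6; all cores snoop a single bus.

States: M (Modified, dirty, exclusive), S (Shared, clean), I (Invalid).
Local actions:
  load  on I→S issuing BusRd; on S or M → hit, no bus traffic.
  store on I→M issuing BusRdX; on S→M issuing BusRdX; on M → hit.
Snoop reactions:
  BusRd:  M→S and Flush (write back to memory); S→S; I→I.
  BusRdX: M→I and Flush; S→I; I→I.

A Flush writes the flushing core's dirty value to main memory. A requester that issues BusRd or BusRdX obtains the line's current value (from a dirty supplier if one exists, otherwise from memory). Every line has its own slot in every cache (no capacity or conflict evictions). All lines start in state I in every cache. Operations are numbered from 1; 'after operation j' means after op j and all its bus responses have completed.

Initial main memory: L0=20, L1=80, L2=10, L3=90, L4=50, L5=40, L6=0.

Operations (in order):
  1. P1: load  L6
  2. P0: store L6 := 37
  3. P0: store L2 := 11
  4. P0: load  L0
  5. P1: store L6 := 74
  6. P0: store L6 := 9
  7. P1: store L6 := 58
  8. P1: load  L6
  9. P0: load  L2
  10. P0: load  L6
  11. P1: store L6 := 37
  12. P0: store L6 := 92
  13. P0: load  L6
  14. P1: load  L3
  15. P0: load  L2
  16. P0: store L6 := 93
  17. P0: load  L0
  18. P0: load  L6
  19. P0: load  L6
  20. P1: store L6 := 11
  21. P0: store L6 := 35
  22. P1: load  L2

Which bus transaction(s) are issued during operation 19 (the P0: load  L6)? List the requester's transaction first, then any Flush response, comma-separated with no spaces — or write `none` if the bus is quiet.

1. P1: load  L6  bus=[BusRd]  L6: P0=I P1=S  mem[L6]=0
2. P0: store L6 := 37  bus=[BusRdX]  L6: P0=M P1=I  mem[L6]=0
3. P0: store L2 := 11  bus=[BusRdX]  L2: P0=M P1=I  mem[L2]=10
4. P0: load  L0  bus=[BusRd]  L0: P0=S P1=I  mem[L0]=20
5. P1: store L6 := 74  bus=[BusRdX,Flush]  L6: P0=I P1=M  mem[L6]=37
6. P0: store L6 := 9  bus=[BusRdX,Flush]  L6: P0=M P1=I  mem[L6]=74
7. P1: store L6 := 58  bus=[BusRdX,Flush]  L6: P0=I P1=M  mem[L6]=9
8. P1: load  L6  bus=[-]  L6: P0=I P1=M  mem[L6]=9
9. P0: load  L2  bus=[-]  L2: P0=M P1=I  mem[L2]=10
10. P0: load  L6  bus=[BusRd,Flush]  L6: P0=S P1=S  mem[L6]=58
11. P1: store L6 := 37  bus=[BusRdX]  L6: P0=I P1=M  mem[L6]=58
12. P0: store L6 := 92  bus=[BusRdX,Flush]  L6: P0=M P1=I  mem[L6]=37
13. P0: load  L6  bus=[-]  L6: P0=M P1=I  mem[L6]=37
14. P1: load  L3  bus=[BusRd]  L3: P0=I P1=S  mem[L3]=90
15. P0: load  L2  bus=[-]  L2: P0=M P1=I  mem[L2]=10
16. P0: store L6 := 93  bus=[-]  L6: P0=M P1=I  mem[L6]=37
17. P0: load  L0  bus=[-]  L0: P0=S P1=I  mem[L0]=20
18. P0: load  L6  bus=[-]  L6: P0=M P1=I  mem[L6]=37
19. P0: load  L6  bus=[-]  L6: P0=M P1=I  mem[L6]=37
20. P1: store L6 := 11  bus=[BusRdX,Flush]  L6: P0=I P1=M  mem[L6]=93
21. P0: store L6 := 35  bus=[BusRdX,Flush]  L6: P0=M P1=I  mem[L6]=11
22. P1: load  L2  bus=[BusRd,Flush]  L2: P0=S P1=S  mem[L2]=11

bus = none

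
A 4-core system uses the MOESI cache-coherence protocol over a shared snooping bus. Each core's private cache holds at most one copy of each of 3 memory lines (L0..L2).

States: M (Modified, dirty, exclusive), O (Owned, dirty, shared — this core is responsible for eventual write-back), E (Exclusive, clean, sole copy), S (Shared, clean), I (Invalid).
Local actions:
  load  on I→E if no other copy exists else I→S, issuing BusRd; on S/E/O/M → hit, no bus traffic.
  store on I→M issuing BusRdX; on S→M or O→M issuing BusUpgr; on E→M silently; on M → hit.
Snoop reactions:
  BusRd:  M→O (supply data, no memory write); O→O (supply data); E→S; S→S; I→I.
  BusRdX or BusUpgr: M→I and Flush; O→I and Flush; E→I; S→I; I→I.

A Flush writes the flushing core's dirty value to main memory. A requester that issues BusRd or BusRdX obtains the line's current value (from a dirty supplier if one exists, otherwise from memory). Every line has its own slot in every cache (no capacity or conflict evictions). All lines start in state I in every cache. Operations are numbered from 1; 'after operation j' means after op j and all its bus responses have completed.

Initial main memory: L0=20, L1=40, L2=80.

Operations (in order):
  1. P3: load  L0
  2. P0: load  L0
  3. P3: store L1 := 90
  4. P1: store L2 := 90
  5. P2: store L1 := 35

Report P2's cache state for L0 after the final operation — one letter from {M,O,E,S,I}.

[1] P3: load  L0 | P0:I, P1:I, P2:I, P3:E(20) | bus: BusRd
[2] P0: load  L0 | P0:S(20), P1:I, P2:I, P3:S(20) | bus: BusRd
[3] P3: store L1 := 90 | P0:I, P1:I, P2:I, P3:M(90) | bus: BusRdX
[4] P1: store L2 := 90 | P0:I, P1:M(90), P2:I, P3:I | bus: BusRdX
[5] P2: store L1 := 35 | P0:I, P1:I, P2:M(35), P3:I | bus: BusRdX,Flush

state = I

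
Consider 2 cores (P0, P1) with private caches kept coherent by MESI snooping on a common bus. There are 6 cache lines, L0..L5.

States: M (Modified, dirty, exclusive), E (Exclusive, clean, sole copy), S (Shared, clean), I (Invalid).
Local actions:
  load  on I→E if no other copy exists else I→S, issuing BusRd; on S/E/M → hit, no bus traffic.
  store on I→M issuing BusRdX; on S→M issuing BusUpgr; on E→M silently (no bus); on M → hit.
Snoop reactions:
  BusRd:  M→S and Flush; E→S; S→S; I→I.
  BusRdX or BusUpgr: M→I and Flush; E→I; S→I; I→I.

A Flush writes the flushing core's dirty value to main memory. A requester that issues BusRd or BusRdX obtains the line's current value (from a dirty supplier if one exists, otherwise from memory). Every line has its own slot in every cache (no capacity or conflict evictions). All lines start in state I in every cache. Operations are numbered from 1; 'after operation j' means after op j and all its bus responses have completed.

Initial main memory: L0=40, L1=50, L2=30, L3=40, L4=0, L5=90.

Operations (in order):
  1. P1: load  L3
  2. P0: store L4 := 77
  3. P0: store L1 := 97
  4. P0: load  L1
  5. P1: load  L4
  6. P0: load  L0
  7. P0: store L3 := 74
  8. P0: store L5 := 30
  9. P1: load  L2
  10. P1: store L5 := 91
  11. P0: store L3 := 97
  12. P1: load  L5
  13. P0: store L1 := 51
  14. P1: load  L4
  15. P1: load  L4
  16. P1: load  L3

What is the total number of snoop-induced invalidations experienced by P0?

invalidations = 1

[1] P1: load  L3 | P0:I, P1:E(40) | bus: BusRd
[2] P0: store L4 := 77 | P0:M(77), P1:I | bus: BusRdX
[3] P0: store L1 := 97 | P0:M(97), P1:I | bus: BusRdX
[4] P0: load  L1 | P0:M(97), P1:I | bus: none
[5] P1: load  L4 | P0:S(77), P1:S(77) | bus: BusRd,Flush
[6] P0: load  L0 | P0:E(40), P1:I | bus: BusRd
[7] P0: store L3 := 74 | P0:M(74), P1:I | bus: BusRdX
[8] P0: store L5 := 30 | P0:M(30), P1:I | bus: BusRdX
[9] P1: load  L2 | P0:I, P1:E(30) | bus: BusRd
[10] P1: store L5 := 91 | P0:I, P1:M(91) | bus: BusRdX,Flush
[11] P0: store L3 := 97 | P0:M(97), P1:I | bus: none
[12] P1: load  L5 | P0:I, P1:M(91) | bus: none
[13] P0: store L1 := 51 | P0:M(51), P1:I | bus: none
[14] P1: load  L4 | P0:S(77), P1:S(77) | bus: none
[15] P1: load  L4 | P0:S(77), P1:S(77) | bus: none
[16] P1: load  L3 | P0:S(97), P1:S(97) | bus: BusRd,Flush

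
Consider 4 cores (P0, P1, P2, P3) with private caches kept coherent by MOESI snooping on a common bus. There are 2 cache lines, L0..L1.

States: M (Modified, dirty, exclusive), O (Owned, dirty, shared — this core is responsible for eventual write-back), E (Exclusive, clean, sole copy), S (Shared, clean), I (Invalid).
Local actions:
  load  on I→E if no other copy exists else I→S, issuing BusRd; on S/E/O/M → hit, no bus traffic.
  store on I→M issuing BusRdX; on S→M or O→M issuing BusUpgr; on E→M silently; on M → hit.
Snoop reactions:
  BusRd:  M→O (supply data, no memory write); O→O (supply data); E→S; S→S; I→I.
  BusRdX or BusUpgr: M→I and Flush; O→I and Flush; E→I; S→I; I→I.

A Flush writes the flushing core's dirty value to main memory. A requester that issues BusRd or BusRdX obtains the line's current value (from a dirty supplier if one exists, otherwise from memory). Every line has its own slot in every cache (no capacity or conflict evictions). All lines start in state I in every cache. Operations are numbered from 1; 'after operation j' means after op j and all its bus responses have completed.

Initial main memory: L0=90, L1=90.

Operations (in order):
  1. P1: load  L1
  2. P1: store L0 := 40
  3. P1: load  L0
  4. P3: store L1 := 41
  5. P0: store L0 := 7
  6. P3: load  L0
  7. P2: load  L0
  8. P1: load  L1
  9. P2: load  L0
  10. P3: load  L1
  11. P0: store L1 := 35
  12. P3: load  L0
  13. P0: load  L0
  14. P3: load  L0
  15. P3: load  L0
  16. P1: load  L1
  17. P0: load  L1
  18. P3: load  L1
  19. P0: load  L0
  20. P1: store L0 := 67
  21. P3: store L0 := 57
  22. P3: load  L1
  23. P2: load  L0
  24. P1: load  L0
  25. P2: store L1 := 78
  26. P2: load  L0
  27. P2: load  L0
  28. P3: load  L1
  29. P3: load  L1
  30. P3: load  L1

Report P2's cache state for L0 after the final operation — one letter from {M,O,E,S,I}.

step 1: P1: load  L1  ⟶  IEII  (L1)  txn=BusRd  M[L1]=90
step 2: P1: store L0 := 40  ⟶  IMII  (L0)  txn=BusRdX  M[L0]=90
step 3: P1: load  L0  ⟶  IMII  (L0)  txn=∅  M[L0]=90
step 4: P3: store L1 := 41  ⟶  IIIM  (L1)  txn=BusRdX  M[L1]=90
step 5: P0: store L0 := 7  ⟶  MIII  (L0)  txn=BusRdX+Flush  M[L0]=40
step 6: P3: load  L0  ⟶  OIIS  (L0)  txn=BusRd  M[L0]=40
step 7: P2: load  L0  ⟶  OISS  (L0)  txn=BusRd  M[L0]=40
step 8: P1: load  L1  ⟶  ISIO  (L1)  txn=BusRd  M[L1]=90
step 9: P2: load  L0  ⟶  OISS  (L0)  txn=∅  M[L0]=40
step 10: P3: load  L1  ⟶  ISIO  (L1)  txn=∅  M[L1]=90
step 11: P0: store L1 := 35  ⟶  MIII  (L1)  txn=BusRdX+Flush  M[L1]=41
step 12: P3: load  L0  ⟶  OISS  (L0)  txn=∅  M[L0]=40
step 13: P0: load  L0  ⟶  OISS  (L0)  txn=∅  M[L0]=40
step 14: P3: load  L0  ⟶  OISS  (L0)  txn=∅  M[L0]=40
step 15: P3: load  L0  ⟶  OISS  (L0)  txn=∅  M[L0]=40
step 16: P1: load  L1  ⟶  OSII  (L1)  txn=BusRd  M[L1]=41
step 17: P0: load  L1  ⟶  OSII  (L1)  txn=∅  M[L1]=41
step 18: P3: load  L1  ⟶  OSIS  (L1)  txn=BusRd  M[L1]=41
step 19: P0: load  L0  ⟶  OISS  (L0)  txn=∅  M[L0]=40
step 20: P1: store L0 := 67  ⟶  IMII  (L0)  txn=BusRdX+Flush  M[L0]=7
step 21: P3: store L0 := 57  ⟶  IIIM  (L0)  txn=BusRdX+Flush  M[L0]=67
step 22: P3: load  L1  ⟶  OSIS  (L1)  txn=∅  M[L1]=41
step 23: P2: load  L0  ⟶  IISO  (L0)  txn=BusRd  M[L0]=67
step 24: P1: load  L0  ⟶  ISSO  (L0)  txn=BusRd  M[L0]=67
step 25: P2: store L1 := 78  ⟶  IIMI  (L1)  txn=BusRdX+Flush  M[L1]=35
step 26: P2: load  L0  ⟶  ISSO  (L0)  txn=∅  M[L0]=67
step 27: P2: load  L0  ⟶  ISSO  (L0)  txn=∅  M[L0]=67
step 28: P3: load  L1  ⟶  IIOS  (L1)  txn=BusRd  M[L1]=35
step 29: P3: load  L1  ⟶  IIOS  (L1)  txn=∅  M[L1]=35
step 30: P3: load  L1  ⟶  IIOS  (L1)  txn=∅  M[L1]=35

state = S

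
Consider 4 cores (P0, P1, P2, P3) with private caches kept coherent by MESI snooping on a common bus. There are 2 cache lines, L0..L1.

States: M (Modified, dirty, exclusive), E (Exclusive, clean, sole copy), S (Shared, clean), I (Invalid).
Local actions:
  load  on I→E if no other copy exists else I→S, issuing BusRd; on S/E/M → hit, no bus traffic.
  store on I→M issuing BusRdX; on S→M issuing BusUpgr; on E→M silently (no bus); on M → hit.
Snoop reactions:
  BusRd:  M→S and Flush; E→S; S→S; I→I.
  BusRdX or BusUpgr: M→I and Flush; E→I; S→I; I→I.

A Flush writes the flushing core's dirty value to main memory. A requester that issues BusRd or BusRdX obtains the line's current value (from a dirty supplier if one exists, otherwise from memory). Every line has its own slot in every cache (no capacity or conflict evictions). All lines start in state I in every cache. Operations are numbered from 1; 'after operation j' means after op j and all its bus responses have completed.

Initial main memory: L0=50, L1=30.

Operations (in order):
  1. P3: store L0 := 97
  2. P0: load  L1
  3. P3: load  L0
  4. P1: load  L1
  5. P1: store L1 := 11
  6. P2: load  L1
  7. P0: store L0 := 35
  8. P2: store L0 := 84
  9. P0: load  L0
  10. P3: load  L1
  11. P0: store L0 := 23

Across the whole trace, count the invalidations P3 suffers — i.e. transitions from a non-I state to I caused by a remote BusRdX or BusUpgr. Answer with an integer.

invalidations = 1

  op1 P3: store L0 := 97 → I/I/I/M on L0; bus BusRdX; mem=50
  op2 P0: load  L1 → E/I/I/I on L1; bus BusRd; mem=30
  op3 P3: load  L0 → I/I/I/M on L0; bus (none); mem=50
  op4 P1: load  L1 → S/S/I/I on L1; bus BusRd; mem=30
  op5 P1: store L1 := 11 → I/M/I/I on L1; bus BusUpgr; mem=30
  op6 P2: load  L1 → I/S/S/I on L1; bus BusRd Flush; mem=11
  op7 P0: store L0 := 35 → M/I/I/I on L0; bus BusRdX Flush; mem=97
  op8 P2: store L0 := 84 → I/I/M/I on L0; bus BusRdX Flush; mem=35
  op9 P0: load  L0 → S/I/S/I on L0; bus BusRd Flush; mem=84
  op10 P3: load  L1 → I/S/S/S on L1; bus BusRd; mem=11
  op11 P0: store L0 := 23 → M/I/I/I on L0; bus BusUpgr; mem=84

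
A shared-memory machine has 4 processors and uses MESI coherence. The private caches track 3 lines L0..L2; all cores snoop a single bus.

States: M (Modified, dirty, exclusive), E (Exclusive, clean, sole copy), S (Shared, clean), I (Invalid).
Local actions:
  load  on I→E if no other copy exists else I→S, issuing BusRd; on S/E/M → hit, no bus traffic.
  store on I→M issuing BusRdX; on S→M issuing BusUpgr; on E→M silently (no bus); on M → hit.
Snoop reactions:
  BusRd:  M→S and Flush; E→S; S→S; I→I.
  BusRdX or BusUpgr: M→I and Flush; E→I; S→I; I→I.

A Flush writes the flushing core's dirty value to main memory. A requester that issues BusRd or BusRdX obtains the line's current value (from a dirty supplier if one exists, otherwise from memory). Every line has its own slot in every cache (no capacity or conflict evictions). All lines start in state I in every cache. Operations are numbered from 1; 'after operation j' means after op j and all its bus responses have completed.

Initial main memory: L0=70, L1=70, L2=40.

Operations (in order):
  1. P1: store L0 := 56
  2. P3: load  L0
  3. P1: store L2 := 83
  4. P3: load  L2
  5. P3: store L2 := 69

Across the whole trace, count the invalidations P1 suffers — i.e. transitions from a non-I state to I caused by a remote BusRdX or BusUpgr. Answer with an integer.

  op1 P1: store L0 := 56 → I/M/I/I on L0; bus BusRdX; mem=70
  op2 P3: load  L0 → I/S/I/S on L0; bus BusRd Flush; mem=56
  op3 P1: store L2 := 83 → I/M/I/I on L2; bus BusRdX; mem=40
  op4 P3: load  L2 → I/S/I/S on L2; bus BusRd Flush; mem=83
  op5 P3: store L2 := 69 → I/I/I/M on L2; bus BusUpgr; mem=83

invalidations = 1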